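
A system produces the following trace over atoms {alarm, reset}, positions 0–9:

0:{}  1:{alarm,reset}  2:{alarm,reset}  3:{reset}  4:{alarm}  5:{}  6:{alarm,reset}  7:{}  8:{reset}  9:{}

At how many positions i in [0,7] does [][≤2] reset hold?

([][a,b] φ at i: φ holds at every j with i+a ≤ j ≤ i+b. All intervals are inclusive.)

Evaluate at each i in [0,7]:
  i=0: ✗ (fails at j=0)
  i=1: ✓ (all of [1,3])
  i=2: ✗ (fails at j=4)
  i=3: ✗ (fails at j=4)
  i=4: ✗ (fails at j=4)
  i=5: ✗ (fails at j=5)
  i=6: ✗ (fails at j=7)
  i=7: ✗ (fails at j=7)
Positions where it holds: {1} → 1.

1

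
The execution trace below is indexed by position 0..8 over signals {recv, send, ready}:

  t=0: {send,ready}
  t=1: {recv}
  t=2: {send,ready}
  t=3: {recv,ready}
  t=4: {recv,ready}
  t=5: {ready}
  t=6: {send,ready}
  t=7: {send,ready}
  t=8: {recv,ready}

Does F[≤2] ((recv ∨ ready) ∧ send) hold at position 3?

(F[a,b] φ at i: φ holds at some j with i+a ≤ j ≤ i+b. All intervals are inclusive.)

False

Check ((recv ∨ ready) ∧ send) at each j in [3,5]:
  j=3: false
  j=4: false
  j=5: false
No position in the window satisfies it → formula fails.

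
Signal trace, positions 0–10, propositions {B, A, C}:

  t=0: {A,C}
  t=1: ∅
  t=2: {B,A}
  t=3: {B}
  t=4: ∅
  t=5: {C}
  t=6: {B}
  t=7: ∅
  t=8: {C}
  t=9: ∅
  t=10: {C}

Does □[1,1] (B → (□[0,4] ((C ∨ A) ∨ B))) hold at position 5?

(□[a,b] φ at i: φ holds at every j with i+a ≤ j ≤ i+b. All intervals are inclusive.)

Does not hold

Check (B → (□[0,4] ((C ∨ A) ∨ B))) at every j in [6,6]:
  j=6: antecedent true; consequent fails at 7 → ✗
Fails at j=6 → formula fails.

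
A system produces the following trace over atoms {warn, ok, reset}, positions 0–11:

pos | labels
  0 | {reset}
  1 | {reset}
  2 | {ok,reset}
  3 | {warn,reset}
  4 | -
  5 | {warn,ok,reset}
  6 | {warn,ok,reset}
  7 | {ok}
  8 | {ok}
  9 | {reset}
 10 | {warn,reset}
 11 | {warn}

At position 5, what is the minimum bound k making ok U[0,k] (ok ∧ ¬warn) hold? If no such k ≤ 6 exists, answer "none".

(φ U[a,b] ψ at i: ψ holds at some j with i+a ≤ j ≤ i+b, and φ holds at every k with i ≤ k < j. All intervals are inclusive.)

2

Need earliest j ≥ 5 with (ok ∧ ¬warn), and ok at every k in [5,j-1].
  j=5: rhs fails.
  j=6: rhs fails.
  j=7: rhs holds; lhs holds on [5,6]. k = 2.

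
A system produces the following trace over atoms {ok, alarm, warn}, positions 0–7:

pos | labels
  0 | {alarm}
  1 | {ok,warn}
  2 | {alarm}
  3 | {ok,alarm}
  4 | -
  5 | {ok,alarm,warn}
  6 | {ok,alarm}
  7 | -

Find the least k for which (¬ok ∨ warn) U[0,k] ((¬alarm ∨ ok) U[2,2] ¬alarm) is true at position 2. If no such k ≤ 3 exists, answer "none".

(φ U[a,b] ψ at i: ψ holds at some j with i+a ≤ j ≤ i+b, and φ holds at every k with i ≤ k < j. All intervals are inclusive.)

none

Need earliest j ≥ 2 with ((¬alarm ∨ ok) U[2,2] ¬alarm), and (¬ok ∨ warn) at every k in [2,j-1].
  j=2: rhs fails.
  j=3: rhs fails.
  j=4: rhs fails.
  j=5: rhs holds but lhs fails at k=3.
No witness within the range → none.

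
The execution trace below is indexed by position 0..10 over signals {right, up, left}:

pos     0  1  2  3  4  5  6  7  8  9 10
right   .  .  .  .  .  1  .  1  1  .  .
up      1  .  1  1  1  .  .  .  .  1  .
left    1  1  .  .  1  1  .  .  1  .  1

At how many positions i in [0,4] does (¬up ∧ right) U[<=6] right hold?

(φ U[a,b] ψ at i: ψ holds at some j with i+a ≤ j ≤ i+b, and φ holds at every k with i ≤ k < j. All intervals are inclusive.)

0

Evaluate at each i in [0,4]:
  i=0: ✗ (lhs fails at k=0 before rhs at j=5)
  i=1: ✗ (lhs fails at k=1 before rhs at j=5)
  i=2: ✗ (lhs fails at k=2 before rhs at j=5)
  i=3: ✗ (lhs fails at k=3 before rhs at j=5)
  i=4: ✗ (lhs fails at k=4 before rhs at j=5)
Positions where it holds: {} → 0.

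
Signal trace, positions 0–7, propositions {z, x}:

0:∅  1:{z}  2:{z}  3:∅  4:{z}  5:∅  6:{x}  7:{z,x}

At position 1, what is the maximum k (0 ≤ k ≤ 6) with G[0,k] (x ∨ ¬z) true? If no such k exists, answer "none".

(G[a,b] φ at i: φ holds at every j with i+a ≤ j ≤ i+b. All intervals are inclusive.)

(x ∨ ¬z) must hold from j=1 onward; find where it first fails.
  j=1: fails → no k works.

none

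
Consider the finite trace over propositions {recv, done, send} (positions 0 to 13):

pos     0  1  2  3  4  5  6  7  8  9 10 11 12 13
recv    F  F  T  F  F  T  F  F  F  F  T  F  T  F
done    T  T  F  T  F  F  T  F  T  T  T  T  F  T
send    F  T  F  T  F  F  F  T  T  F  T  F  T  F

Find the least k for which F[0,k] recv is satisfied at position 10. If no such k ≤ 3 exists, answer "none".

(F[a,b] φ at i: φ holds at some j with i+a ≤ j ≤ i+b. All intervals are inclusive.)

0

Scan j = 10,11,… for recv:
  j=10: holds
First hit at j=10, so smallest k = 10-10 = 0.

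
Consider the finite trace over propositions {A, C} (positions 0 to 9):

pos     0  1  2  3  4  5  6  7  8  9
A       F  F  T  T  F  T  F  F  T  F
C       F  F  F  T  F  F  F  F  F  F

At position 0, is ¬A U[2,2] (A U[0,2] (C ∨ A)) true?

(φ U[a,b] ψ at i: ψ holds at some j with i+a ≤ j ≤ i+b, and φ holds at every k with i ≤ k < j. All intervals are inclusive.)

Need some j in [2,2] with (A U[0,2] (C ∨ A)), and ¬A at every k in [0,j-1].
  j=2: (A U[0,2] (C ∨ A)) holds; ¬A holds at every k in [0,1] → satisfied.

Yes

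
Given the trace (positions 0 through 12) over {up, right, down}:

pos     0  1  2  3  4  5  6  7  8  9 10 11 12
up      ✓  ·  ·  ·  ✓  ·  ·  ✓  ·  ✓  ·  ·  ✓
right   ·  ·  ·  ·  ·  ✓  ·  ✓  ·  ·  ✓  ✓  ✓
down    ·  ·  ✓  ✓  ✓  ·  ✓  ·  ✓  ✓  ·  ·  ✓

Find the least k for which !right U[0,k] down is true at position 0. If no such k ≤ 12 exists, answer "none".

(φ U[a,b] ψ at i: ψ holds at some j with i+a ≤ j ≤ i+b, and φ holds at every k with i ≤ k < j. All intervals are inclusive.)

Need earliest j ≥ 0 with down, and !right at every k in [0,j-1].
  j=0: rhs fails.
  j=1: rhs fails.
  j=2: rhs holds; lhs holds on [0,1]. k = 2.

2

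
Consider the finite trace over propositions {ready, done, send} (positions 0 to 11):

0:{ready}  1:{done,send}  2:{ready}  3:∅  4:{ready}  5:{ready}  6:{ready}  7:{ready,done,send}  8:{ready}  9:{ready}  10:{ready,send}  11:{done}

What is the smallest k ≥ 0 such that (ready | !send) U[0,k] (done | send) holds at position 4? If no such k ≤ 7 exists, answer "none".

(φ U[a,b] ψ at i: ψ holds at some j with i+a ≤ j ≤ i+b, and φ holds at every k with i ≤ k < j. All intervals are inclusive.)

Need earliest j ≥ 4 with (done | send), and (ready | !send) at every k in [4,j-1].
  j=4: rhs fails.
  j=5: rhs fails.
  j=6: rhs fails.
  j=7: rhs holds; lhs holds on [4,6]. k = 3.

3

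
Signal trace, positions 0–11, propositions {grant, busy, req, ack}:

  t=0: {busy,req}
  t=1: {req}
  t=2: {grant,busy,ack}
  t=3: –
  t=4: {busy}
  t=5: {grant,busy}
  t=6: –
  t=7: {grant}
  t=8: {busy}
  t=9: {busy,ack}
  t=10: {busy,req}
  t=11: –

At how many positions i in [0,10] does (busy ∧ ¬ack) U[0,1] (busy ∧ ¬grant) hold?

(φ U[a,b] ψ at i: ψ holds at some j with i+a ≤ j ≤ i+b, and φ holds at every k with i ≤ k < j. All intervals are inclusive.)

Evaluate at each i in [0,10]:
  i=0: ✓ (rhs at j=0)
  i=1: ✗ (no rhs in [1,2])
  i=2: ✗ (no rhs in [2,3])
  i=3: ✗ (lhs fails at k=3 before rhs at j=4)
  i=4: ✓ (rhs at j=4)
  i=5: ✗ (no rhs in [5,6])
  i=6: ✗ (no rhs in [6,7])
  i=7: ✗ (lhs fails at k=7 before rhs at j=8)
  i=8: ✓ (rhs at j=8)
  i=9: ✓ (rhs at j=9)
  i=10: ✓ (rhs at j=10)
Positions where it holds: {0, 4, 8, 9, 10} → 5.

5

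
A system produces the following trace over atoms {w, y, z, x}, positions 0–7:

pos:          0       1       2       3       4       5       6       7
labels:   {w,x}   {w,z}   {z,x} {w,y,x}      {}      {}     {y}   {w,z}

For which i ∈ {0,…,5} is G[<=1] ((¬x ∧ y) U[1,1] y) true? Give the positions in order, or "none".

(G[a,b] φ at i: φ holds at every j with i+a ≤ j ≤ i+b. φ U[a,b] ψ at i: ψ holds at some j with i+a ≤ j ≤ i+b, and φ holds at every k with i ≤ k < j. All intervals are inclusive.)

Evaluate at each i in [0,5]:
  i=0: ✗ (fails at j=0)
  i=1: ✗ (fails at j=1)
  i=2: ✗ (fails at j=2)
  i=3: ✗ (fails at j=3)
  i=4: ✗ (fails at j=4)
  i=5: ✗ (fails at j=5)

none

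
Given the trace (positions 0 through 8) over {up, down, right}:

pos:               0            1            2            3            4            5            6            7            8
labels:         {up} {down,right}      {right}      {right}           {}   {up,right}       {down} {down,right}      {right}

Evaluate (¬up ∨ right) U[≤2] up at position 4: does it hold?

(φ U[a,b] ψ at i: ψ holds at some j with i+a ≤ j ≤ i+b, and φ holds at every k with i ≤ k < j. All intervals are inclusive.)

Need some j in [4,6] with up, and (¬up ∨ right) at every k in [4,j-1].
  j=4: up false.
  j=5: up holds; (¬up ∨ right) holds at every k in [4,4] → satisfied.

True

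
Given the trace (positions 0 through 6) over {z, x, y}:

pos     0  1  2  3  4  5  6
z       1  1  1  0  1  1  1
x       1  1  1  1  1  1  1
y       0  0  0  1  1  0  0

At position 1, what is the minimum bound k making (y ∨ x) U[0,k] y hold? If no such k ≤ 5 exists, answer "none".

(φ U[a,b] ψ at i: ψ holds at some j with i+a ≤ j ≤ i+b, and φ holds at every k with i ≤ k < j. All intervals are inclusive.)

Need earliest j ≥ 1 with y, and (y ∨ x) at every k in [1,j-1].
  j=1: rhs fails.
  j=2: rhs fails.
  j=3: rhs holds; lhs holds on [1,2]. k = 2.

2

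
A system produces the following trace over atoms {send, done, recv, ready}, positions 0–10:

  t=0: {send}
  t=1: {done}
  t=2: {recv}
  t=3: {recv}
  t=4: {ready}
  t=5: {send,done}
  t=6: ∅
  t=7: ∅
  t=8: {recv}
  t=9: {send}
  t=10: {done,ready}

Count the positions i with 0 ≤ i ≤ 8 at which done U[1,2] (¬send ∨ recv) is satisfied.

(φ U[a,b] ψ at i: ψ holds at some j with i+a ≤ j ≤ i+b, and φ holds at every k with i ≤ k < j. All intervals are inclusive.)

2

Evaluate at each i in [0,8]:
  i=0: ✗ (lhs fails at k=0 before rhs at j=1)
  i=1: ✓ (rhs at j=2; lhs holds on [1,1])
  i=2: ✗ (lhs fails at k=2 before rhs at j=3)
  i=3: ✗ (lhs fails at k=3 before rhs at j=4)
  i=4: ✗ (lhs fails at k=4 before rhs at j=6)
  i=5: ✓ (rhs at j=6; lhs holds on [5,5])
  i=6: ✗ (lhs fails at k=6 before rhs at j=7)
  i=7: ✗ (lhs fails at k=7 before rhs at j=8)
  i=8: ✗ (lhs fails at k=8 before rhs at j=10)
Positions where it holds: {1, 5} → 2.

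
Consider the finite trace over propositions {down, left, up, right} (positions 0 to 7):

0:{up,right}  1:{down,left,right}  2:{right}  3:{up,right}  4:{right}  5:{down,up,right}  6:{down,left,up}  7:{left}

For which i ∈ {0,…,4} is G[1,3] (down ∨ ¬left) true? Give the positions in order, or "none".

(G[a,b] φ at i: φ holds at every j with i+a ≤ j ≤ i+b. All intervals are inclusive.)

Evaluate at each i in [0,4]:
  i=0: ✓ (all of [1,3])
  i=1: ✓ (all of [2,4])
  i=2: ✓ (all of [3,5])
  i=3: ✓ (all of [4,6])
  i=4: ✗ (fails at j=7)

0, 1, 2, 3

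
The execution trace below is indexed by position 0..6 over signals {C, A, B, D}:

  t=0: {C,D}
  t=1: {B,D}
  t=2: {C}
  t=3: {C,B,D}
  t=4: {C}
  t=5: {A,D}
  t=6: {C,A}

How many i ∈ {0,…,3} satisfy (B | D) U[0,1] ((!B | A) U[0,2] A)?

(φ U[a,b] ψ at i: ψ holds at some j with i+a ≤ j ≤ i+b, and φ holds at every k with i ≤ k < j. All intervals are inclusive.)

Evaluate at each i in [0,3]:
  i=0: ✗ (no rhs in [0,1])
  i=1: ✗ (no rhs in [1,2])
  i=2: ✗ (no rhs in [2,3])
  i=3: ✓ (rhs at j=4; lhs holds on [3,3])
Positions where it holds: {3} → 1.

1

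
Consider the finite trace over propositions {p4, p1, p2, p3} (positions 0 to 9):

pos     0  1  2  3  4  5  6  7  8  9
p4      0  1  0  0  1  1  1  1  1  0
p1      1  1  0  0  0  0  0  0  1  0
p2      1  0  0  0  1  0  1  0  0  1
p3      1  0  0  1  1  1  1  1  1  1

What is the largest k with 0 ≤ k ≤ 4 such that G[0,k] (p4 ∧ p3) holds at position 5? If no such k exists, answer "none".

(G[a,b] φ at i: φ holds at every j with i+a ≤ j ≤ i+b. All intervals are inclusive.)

3

(p4 ∧ p3) must hold from j=5 onward; find where it first fails.
  j=5: holds
  j=6: holds
  j=7: holds
  j=8: holds
  j=9: fails
Holds on [5,8], so largest k = 3.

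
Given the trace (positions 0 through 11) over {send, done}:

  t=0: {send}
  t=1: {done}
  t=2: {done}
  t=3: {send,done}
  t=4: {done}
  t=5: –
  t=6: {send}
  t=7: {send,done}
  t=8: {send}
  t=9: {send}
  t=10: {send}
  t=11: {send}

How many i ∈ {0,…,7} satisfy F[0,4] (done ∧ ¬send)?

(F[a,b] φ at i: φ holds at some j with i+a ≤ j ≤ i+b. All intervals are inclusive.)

Evaluate at each i in [0,7]:
  i=0: ✓ (witness j=1)
  i=1: ✓ (witness j=1)
  i=2: ✓ (witness j=2)
  i=3: ✓ (witness j=4)
  i=4: ✓ (witness j=4)
  i=5: ✗ (none in [5,9])
  i=6: ✗ (none in [6,10])
  i=7: ✗ (none in [7,11])
Positions where it holds: {0, 1, 2, 3, 4} → 5.

5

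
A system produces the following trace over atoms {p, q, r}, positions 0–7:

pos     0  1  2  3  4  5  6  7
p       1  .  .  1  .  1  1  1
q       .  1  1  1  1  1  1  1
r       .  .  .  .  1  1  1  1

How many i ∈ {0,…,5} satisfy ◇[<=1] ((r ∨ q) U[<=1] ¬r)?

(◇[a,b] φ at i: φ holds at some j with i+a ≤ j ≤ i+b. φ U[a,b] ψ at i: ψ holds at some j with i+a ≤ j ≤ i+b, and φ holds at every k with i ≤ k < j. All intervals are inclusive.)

4

Evaluate at each i in [0,5]:
  i=0: ✓ (witness j=0)
  i=1: ✓ (witness j=1)
  i=2: ✓ (witness j=2)
  i=3: ✓ (witness j=3)
  i=4: ✗ (none in [4,5])
  i=5: ✗ (none in [5,6])
Positions where it holds: {0, 1, 2, 3} → 4.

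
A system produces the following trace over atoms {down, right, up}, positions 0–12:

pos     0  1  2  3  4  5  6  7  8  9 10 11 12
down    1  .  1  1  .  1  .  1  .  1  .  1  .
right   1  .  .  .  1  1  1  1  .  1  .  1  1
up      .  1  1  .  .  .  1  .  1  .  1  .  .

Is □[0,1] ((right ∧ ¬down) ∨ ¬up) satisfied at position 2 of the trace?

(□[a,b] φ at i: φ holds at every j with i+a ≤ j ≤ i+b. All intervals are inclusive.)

Check ((right ∧ ¬down) ∨ ¬up) at every j in [2,3]:
  j=2: false
  j=3: true
Fails at j=2 → formula fails.

Does not hold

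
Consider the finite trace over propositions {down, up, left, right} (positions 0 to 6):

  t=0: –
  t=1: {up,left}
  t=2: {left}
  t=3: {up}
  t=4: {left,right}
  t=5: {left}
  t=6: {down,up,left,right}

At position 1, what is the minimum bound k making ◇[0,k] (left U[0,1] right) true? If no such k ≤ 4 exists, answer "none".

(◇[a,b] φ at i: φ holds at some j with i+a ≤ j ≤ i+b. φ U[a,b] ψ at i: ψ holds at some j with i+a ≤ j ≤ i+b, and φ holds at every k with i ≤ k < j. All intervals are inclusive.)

3

Scan j = 1,2,… for (left U[0,1] right):
  j=1: fails
  j=2: fails
  j=3: fails
  j=4: holds
First hit at j=4, so smallest k = 4-1 = 3.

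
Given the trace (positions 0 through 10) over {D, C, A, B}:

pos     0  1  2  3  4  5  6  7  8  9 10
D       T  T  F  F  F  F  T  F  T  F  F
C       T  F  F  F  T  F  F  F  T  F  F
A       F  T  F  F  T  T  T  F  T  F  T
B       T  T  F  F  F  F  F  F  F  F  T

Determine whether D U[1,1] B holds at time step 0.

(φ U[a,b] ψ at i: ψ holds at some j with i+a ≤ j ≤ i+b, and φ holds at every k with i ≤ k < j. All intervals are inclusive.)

Need some j in [1,1] with B, and D at every k in [0,j-1].
  j=1: B holds; D holds at every k in [0,0] → satisfied.

True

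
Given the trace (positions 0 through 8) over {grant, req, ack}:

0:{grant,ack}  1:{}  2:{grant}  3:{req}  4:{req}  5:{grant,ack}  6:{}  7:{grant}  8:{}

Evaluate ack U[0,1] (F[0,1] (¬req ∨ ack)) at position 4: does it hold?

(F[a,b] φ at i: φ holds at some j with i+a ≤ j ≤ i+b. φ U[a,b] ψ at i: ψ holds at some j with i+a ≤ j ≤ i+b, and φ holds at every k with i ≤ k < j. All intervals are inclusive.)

Yes

Need some j in [4,5] with F[0,1] (¬req ∨ ack), and ack at every k in [4,j-1].
  j=4: F[0,1] (¬req ∨ ack) holds; no prefix to check → satisfied.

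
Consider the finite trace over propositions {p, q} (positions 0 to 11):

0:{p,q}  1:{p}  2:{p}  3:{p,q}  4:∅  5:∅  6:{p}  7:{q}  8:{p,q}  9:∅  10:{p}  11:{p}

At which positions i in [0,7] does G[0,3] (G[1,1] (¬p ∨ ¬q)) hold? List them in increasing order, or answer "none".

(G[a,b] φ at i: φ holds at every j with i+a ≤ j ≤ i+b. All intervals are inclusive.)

3

Evaluate at each i in [0,7]:
  i=0: ✗ (fails at j=2)
  i=1: ✗ (fails at j=2)
  i=2: ✗ (fails at j=2)
  i=3: ✓ (all of [3,6])
  i=4: ✗ (fails at j=7)
  i=5: ✗ (fails at j=7)
  i=6: ✗ (fails at j=7)
  i=7: ✗ (fails at j=7)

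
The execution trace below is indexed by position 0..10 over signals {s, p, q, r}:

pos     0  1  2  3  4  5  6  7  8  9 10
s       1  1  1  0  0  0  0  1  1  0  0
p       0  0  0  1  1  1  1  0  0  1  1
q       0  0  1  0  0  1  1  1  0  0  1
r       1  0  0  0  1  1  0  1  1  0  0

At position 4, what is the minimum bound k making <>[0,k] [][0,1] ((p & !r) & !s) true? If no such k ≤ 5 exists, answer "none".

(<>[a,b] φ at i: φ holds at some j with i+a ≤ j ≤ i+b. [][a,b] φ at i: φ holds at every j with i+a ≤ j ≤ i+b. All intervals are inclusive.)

Scan j = 4,5,… for [][0,1] ((p & !r) & !s):
  j=4: fails
  j=5: fails
  j=6: fails
  j=7: fails
  j=8: fails
  j=9: holds
First hit at j=9, so smallest k = 9-4 = 5.

5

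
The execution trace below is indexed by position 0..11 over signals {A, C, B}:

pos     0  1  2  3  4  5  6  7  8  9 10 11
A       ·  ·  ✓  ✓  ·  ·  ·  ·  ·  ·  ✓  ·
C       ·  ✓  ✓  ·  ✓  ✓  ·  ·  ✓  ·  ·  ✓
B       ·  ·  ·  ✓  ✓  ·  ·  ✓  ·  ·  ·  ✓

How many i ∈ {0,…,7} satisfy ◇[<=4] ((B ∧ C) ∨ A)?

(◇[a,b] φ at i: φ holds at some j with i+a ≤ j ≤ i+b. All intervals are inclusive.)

Evaluate at each i in [0,7]:
  i=0: ✓ (witness j=2)
  i=1: ✓ (witness j=2)
  i=2: ✓ (witness j=2)
  i=3: ✓ (witness j=3)
  i=4: ✓ (witness j=4)
  i=5: ✗ (none in [5,9])
  i=6: ✓ (witness j=10)
  i=7: ✓ (witness j=10)
Positions where it holds: {0, 1, 2, 3, 4, 6, 7} → 7.

7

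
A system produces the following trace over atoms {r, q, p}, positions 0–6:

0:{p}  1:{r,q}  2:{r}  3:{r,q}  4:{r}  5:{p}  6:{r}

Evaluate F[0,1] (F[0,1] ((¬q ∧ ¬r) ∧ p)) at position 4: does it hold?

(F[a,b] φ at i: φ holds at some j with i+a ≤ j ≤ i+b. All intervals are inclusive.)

Holds

Check F[0,1] ((¬q ∧ ¬r) ∧ p) at each j in [4,5]:
  j=4: holds (witness at 5)
  j=5: holds (witness at 5)
Found at j=4 → formula holds.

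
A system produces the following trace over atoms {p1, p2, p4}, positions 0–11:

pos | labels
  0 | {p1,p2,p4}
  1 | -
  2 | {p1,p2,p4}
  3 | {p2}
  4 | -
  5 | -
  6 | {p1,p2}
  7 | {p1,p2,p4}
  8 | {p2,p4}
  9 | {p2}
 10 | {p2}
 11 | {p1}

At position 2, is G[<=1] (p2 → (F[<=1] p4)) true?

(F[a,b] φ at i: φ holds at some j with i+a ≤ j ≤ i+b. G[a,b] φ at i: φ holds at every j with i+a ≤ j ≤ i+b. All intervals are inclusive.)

False

Check (p2 → (F[<=1] p4)) at every j in [2,3]:
  j=2: antecedent true; consequent holds (witness at 2) → ✓
  j=3: antecedent true; consequent fails (none in [3,4]) → ✗
Fails at j=3 → formula fails.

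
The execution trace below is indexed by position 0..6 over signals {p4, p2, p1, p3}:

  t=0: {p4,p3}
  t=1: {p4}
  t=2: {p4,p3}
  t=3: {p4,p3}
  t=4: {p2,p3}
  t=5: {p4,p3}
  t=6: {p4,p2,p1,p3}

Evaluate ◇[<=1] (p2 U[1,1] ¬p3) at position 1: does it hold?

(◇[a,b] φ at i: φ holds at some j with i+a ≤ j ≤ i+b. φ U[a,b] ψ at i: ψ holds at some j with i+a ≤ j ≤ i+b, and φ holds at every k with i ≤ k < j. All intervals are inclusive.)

Check (p2 U[1,1] ¬p3) at each j in [1,2]:
  j=1: fails
  j=2: fails
No position in the window satisfies it → formula fails.

Does not hold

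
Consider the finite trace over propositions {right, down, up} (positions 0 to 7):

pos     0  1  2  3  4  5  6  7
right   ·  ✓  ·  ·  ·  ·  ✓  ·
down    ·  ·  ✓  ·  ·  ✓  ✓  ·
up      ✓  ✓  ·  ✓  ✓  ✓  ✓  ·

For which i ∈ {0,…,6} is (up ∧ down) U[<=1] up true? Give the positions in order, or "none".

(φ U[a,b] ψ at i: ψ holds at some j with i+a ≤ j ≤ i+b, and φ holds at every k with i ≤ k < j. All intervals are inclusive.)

Evaluate at each i in [0,6]:
  i=0: ✓ (rhs at j=0)
  i=1: ✓ (rhs at j=1)
  i=2: ✗ (lhs fails at k=2 before rhs at j=3)
  i=3: ✓ (rhs at j=3)
  i=4: ✓ (rhs at j=4)
  i=5: ✓ (rhs at j=5)
  i=6: ✓ (rhs at j=6)

0, 1, 3, 4, 5, 6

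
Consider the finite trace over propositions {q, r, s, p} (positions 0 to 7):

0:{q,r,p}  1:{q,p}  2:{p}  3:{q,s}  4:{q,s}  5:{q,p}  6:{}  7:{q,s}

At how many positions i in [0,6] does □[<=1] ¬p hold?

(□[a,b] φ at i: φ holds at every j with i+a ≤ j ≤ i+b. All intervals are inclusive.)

Evaluate at each i in [0,6]:
  i=0: ✗ (fails at j=0)
  i=1: ✗ (fails at j=1)
  i=2: ✗ (fails at j=2)
  i=3: ✓ (all of [3,4])
  i=4: ✗ (fails at j=5)
  i=5: ✗ (fails at j=5)
  i=6: ✓ (all of [6,7])
Positions where it holds: {3, 6} → 2.

2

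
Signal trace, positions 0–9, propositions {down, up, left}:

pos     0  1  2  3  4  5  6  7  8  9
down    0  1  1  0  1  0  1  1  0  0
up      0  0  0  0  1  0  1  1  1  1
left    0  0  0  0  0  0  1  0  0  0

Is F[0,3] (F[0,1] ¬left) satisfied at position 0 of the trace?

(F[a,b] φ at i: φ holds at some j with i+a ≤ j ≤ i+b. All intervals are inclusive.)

Check F[0,1] ¬left at each j in [0,3]:
  j=0: holds (witness at 0)
  j=1: holds (witness at 1)
  j=2: holds (witness at 2)
  j=3: holds (witness at 3)
Found at j=0 → formula holds.

True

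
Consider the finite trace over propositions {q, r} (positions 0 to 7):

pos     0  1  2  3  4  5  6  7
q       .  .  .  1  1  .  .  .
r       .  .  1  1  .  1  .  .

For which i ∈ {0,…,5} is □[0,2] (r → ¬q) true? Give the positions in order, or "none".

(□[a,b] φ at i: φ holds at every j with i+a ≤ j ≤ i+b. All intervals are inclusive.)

Evaluate at each i in [0,5]:
  i=0: ✓ (all of [0,2])
  i=1: ✗ (fails at j=3)
  i=2: ✗ (fails at j=3)
  i=3: ✗ (fails at j=3)
  i=4: ✓ (all of [4,6])
  i=5: ✓ (all of [5,7])

0, 4, 5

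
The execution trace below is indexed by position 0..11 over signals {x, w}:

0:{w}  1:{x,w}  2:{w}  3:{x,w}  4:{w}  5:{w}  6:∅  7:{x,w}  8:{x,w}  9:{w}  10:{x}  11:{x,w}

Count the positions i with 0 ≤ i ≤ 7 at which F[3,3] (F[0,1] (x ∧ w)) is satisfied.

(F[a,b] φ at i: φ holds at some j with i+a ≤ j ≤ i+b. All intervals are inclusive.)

Evaluate at each i in [0,7]:
  i=0: ✓ (witness j=3)
  i=1: ✗ (none in [4,4])
  i=2: ✗ (none in [5,5])
  i=3: ✓ (witness j=6)
  i=4: ✓ (witness j=7)
  i=5: ✓ (witness j=8)
  i=6: ✗ (none in [9,9])
  i=7: ✓ (witness j=10)
Positions where it holds: {0, 3, 4, 5, 7} → 5.

5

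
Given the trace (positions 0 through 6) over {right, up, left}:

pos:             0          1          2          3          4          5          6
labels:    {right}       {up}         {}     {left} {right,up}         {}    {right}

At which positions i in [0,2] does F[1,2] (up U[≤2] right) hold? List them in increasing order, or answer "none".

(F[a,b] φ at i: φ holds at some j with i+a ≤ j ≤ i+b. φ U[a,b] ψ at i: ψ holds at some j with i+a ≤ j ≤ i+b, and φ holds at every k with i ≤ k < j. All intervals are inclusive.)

2

Evaluate at each i in [0,2]:
  i=0: ✗ (none in [1,2])
  i=1: ✗ (none in [2,3])
  i=2: ✓ (witness j=4)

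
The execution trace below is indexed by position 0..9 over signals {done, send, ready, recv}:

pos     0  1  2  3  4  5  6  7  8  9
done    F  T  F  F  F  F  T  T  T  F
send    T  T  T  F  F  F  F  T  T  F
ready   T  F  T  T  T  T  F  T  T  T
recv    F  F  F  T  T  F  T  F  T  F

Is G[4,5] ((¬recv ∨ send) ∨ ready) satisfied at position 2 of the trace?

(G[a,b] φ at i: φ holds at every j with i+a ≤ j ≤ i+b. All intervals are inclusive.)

False

Check ((¬recv ∨ send) ∨ ready) at every j in [6,7]:
  j=6: false
  j=7: true
Fails at j=6 → formula fails.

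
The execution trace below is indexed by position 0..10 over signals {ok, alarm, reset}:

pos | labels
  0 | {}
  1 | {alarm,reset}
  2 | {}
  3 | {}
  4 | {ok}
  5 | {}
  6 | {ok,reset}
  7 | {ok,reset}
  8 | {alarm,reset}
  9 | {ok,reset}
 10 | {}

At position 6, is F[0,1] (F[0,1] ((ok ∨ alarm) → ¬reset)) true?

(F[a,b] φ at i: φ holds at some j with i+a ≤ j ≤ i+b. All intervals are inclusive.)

Check F[0,1] ((ok ∨ alarm) → ¬reset) at each j in [6,7]:
  j=6: fails (none in [6,7])
  j=7: fails (none in [7,8])
No position in the window satisfies it → formula fails.

False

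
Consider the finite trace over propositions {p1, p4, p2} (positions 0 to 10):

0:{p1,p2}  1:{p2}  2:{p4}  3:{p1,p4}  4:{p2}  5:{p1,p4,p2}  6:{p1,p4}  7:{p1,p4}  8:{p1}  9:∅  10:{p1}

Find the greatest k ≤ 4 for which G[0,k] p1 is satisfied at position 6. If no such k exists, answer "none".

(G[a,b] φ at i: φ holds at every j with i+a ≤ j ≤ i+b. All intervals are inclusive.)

2

p1 must hold from j=6 onward; find where it first fails.
  j=6: holds
  j=7: holds
  j=8: holds
  j=9: fails
Holds on [6,8], so largest k = 2.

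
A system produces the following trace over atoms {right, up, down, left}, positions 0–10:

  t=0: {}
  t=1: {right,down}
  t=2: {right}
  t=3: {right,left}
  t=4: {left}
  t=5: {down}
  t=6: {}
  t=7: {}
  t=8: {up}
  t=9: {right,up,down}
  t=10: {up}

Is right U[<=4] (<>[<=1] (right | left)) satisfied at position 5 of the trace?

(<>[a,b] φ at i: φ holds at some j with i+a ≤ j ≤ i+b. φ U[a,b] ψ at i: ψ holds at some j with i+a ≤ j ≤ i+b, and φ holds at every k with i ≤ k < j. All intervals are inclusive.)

Does not hold

Need some j in [5,9] with <>[<=1] (right | left), and right at every k in [5,j-1].
  j=5: <>[<=1] (right | left) — fails (none in [5,6]).
  j=6: <>[<=1] (right | left) — fails (none in [6,7]).
  j=7: <>[<=1] (right | left) — fails (none in [7,8]).
  j=8: <>[<=1] (right | left) holds, but right fails at k=5 → not this j.
  j=9: <>[<=1] (right | left) holds, but right fails at k=5 → not this j.
No j in the window works → until fails.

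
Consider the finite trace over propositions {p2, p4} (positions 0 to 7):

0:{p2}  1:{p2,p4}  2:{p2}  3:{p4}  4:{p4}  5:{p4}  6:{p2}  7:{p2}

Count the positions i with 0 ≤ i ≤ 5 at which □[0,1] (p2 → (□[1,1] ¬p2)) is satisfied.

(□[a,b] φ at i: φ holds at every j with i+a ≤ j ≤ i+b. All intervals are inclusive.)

Evaluate at each i in [0,5]:
  i=0: ✗ (fails at j=0)
  i=1: ✗ (fails at j=1)
  i=2: ✓ (all of [2,3])
  i=3: ✓ (all of [3,4])
  i=4: ✓ (all of [4,5])
  i=5: ✗ (fails at j=6)
Positions where it holds: {2, 3, 4} → 3.

3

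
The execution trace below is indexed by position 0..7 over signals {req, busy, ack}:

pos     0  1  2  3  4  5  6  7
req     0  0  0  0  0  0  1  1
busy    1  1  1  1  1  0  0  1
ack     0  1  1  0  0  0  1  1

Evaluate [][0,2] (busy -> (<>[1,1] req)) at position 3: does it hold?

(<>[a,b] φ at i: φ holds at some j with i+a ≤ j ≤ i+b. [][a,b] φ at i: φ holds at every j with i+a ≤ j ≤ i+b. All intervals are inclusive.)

Does not hold

Check (busy -> (<>[1,1] req)) at every j in [3,5]:
  j=3: antecedent true; consequent fails (none in [4,4]) → ✗
  j=4: antecedent true; consequent fails (none in [5,5]) → ✗
  j=5: antecedent false → ✓
Fails at j=3 → formula fails.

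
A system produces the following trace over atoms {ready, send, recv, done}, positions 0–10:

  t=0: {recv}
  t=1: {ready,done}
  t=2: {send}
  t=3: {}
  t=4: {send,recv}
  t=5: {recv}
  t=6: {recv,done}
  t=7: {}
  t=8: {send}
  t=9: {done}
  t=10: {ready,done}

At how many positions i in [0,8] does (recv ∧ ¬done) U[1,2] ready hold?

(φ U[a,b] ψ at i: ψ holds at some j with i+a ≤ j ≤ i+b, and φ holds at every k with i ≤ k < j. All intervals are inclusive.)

1

Evaluate at each i in [0,8]:
  i=0: ✓ (rhs at j=1; lhs holds on [0,0])
  i=1: ✗ (no rhs in [2,3])
  i=2: ✗ (no rhs in [3,4])
  i=3: ✗ (no rhs in [4,5])
  i=4: ✗ (no rhs in [5,6])
  i=5: ✗ (no rhs in [6,7])
  i=6: ✗ (no rhs in [7,8])
  i=7: ✗ (no rhs in [8,9])
  i=8: ✗ (lhs fails at k=8 before rhs at j=10)
Positions where it holds: {0} → 1.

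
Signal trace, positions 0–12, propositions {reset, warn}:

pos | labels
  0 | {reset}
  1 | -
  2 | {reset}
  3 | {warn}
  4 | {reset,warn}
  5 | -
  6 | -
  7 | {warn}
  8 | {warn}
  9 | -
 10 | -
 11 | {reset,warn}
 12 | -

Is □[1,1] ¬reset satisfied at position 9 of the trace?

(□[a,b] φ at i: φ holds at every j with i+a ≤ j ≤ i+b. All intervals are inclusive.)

Check ¬reset at every j in [10,10]:
  j=10: true
All positions satisfy it → formula holds.

Yes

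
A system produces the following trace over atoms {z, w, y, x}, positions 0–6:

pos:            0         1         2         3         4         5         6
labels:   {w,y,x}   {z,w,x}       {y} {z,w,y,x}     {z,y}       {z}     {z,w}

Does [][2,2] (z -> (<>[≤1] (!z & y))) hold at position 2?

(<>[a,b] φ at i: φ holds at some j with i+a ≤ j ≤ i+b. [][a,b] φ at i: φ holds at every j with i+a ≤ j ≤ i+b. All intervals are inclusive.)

No

Check (z -> (<>[≤1] (!z & y))) at every j in [4,4]:
  j=4: antecedent true; consequent fails (none in [4,5]) → ✗
Fails at j=4 → formula fails.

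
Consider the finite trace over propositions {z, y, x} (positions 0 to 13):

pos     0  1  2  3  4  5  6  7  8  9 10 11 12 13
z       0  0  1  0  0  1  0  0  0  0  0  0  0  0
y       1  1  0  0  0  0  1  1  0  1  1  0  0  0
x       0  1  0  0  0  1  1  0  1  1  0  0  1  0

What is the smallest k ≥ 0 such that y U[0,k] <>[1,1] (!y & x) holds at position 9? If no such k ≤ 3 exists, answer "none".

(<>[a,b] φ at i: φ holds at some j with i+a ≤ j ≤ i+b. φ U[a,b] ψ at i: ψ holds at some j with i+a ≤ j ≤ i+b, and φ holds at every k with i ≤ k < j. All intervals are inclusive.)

Need earliest j ≥ 9 with <>[1,1] (!y & x), and y at every k in [9,j-1].
  j=9: rhs fails.
  j=10: rhs fails.
  j=11: rhs holds; lhs holds on [9,10]. k = 2.

2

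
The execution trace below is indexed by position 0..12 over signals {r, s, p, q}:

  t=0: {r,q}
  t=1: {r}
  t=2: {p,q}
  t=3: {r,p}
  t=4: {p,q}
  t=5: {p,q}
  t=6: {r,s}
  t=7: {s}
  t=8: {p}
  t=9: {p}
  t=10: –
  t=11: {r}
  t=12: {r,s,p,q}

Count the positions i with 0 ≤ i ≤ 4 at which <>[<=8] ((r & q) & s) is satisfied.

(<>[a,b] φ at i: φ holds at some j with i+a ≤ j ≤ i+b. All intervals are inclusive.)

Evaluate at each i in [0,4]:
  i=0: ✗ (none in [0,8])
  i=1: ✗ (none in [1,9])
  i=2: ✗ (none in [2,10])
  i=3: ✗ (none in [3,11])
  i=4: ✓ (witness j=12)
Positions where it holds: {4} → 1.

1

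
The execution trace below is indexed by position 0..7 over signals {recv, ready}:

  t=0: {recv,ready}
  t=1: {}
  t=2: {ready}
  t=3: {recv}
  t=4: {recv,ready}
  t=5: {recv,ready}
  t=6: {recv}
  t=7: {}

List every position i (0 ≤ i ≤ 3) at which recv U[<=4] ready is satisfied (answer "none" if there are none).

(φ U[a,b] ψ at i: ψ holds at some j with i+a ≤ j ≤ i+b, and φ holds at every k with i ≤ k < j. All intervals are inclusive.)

Evaluate at each i in [0,3]:
  i=0: ✓ (rhs at j=0)
  i=1: ✗ (lhs fails at k=1 before rhs at j=2)
  i=2: ✓ (rhs at j=2)
  i=3: ✓ (rhs at j=4; lhs holds on [3,3])

0, 2, 3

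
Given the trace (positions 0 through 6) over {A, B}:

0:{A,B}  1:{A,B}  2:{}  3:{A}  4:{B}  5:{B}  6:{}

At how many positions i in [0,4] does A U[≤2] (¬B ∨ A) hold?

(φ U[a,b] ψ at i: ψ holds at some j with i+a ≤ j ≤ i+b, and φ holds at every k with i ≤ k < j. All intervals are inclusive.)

Evaluate at each i in [0,4]:
  i=0: ✓ (rhs at j=0)
  i=1: ✓ (rhs at j=1)
  i=2: ✓ (rhs at j=2)
  i=3: ✓ (rhs at j=3)
  i=4: ✗ (lhs fails at k=4 before rhs at j=6)
Positions where it holds: {0, 1, 2, 3} → 4.

4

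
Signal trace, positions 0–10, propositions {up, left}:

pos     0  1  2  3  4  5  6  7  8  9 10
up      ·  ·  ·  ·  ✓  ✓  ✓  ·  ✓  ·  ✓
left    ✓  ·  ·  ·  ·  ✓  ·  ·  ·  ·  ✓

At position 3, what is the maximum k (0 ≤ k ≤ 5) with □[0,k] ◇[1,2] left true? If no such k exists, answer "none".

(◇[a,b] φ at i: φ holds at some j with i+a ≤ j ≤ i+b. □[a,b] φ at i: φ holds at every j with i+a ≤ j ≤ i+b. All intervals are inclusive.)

1

◇[1,2] left must hold from j=3 onward; find where it first fails.
  j=3: holds
  j=4: holds
  j=5: fails
Holds on [3,4], so largest k = 1.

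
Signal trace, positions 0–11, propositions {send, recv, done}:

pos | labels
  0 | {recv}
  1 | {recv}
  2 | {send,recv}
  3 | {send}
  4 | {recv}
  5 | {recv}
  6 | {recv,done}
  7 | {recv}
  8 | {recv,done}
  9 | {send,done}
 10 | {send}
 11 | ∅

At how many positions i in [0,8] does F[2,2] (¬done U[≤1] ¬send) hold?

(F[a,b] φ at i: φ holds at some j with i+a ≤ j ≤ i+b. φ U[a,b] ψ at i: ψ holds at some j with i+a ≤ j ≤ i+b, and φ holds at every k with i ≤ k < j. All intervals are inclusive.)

7

Evaluate at each i in [0,8]:
  i=0: ✗ (none in [2,2])
  i=1: ✓ (witness j=3)
  i=2: ✓ (witness j=4)
  i=3: ✓ (witness j=5)
  i=4: ✓ (witness j=6)
  i=5: ✓ (witness j=7)
  i=6: ✓ (witness j=8)
  i=7: ✗ (none in [9,9])
  i=8: ✓ (witness j=10)
Positions where it holds: {1, 2, 3, 4, 5, 6, 8} → 7.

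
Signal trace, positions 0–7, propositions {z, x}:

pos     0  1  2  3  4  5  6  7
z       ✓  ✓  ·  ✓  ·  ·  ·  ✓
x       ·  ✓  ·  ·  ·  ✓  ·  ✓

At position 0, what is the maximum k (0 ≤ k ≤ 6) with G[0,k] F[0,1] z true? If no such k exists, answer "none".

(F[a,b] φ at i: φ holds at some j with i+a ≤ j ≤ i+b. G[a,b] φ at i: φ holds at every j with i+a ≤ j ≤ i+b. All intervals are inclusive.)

3

F[0,1] z must hold from j=0 onward; find where it first fails.
  j=0: holds
  j=1: holds
  j=2: holds
  j=3: holds
  j=4: fails
Holds on [0,3], so largest k = 3.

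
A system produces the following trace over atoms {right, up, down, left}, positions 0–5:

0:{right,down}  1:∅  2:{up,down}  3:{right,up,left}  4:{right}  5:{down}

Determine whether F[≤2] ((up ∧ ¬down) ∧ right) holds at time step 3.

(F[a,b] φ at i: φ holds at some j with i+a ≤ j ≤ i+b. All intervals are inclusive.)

Yes

Check ((up ∧ ¬down) ∧ right) at each j in [3,5]:
  j=3: true
  j=4: false
  j=5: false
Found at j=3 → formula holds.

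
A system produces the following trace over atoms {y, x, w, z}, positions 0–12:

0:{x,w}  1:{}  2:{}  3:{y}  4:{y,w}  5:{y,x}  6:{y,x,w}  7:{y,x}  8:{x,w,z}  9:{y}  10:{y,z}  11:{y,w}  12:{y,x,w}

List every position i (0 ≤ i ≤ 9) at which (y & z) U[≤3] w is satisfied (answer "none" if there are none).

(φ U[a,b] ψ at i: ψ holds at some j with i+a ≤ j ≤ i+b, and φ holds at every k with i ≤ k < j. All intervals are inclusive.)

0, 4, 6, 8

Evaluate at each i in [0,9]:
  i=0: ✓ (rhs at j=0)
  i=1: ✗ (lhs fails at k=1 before rhs at j=4)
  i=2: ✗ (lhs fails at k=2 before rhs at j=4)
  i=3: ✗ (lhs fails at k=3 before rhs at j=4)
  i=4: ✓ (rhs at j=4)
  i=5: ✗ (lhs fails at k=5 before rhs at j=6)
  i=6: ✓ (rhs at j=6)
  i=7: ✗ (lhs fails at k=7 before rhs at j=8)
  i=8: ✓ (rhs at j=8)
  i=9: ✗ (lhs fails at k=9 before rhs at j=11)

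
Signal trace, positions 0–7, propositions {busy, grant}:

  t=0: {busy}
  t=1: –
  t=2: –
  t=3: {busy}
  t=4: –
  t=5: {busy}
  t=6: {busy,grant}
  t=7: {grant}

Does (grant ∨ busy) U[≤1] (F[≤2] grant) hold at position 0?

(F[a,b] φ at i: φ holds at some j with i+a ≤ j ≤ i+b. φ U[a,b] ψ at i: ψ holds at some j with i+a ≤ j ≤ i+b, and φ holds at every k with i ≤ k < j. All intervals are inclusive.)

Need some j in [0,1] with F[≤2] grant, and (grant ∨ busy) at every k in [0,j-1].
  j=0: F[≤2] grant — fails (none in [0,2]).
  j=1: F[≤2] grant — fails (none in [1,3]).
No j in the window works → until fails.

No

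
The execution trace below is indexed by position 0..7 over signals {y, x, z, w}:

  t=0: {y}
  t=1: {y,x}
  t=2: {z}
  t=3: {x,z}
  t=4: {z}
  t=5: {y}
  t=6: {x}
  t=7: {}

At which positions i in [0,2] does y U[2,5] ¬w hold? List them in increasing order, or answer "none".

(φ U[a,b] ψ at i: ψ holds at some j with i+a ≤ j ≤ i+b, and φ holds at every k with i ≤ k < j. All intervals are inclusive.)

Evaluate at each i in [0,2]:
  i=0: ✓ (rhs at j=2; lhs holds on [0,1])
  i=1: ✗ (lhs fails at k=2 before rhs at j=3)
  i=2: ✗ (lhs fails at k=2 before rhs at j=4)

0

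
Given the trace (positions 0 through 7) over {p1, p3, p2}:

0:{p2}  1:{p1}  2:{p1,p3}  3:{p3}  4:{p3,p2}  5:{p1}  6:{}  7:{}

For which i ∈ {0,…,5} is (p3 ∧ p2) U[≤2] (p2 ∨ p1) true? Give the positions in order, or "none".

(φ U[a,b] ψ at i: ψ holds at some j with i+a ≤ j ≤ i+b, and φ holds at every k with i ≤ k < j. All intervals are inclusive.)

0, 1, 2, 4, 5

Evaluate at each i in [0,5]:
  i=0: ✓ (rhs at j=0)
  i=1: ✓ (rhs at j=1)
  i=2: ✓ (rhs at j=2)
  i=3: ✗ (lhs fails at k=3 before rhs at j=4)
  i=4: ✓ (rhs at j=4)
  i=5: ✓ (rhs at j=5)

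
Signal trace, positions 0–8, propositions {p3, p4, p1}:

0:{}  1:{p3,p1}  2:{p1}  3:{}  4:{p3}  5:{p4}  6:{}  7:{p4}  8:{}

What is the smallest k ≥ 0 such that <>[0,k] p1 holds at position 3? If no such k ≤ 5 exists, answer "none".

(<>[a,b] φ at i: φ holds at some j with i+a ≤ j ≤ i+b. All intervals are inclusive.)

none

Scan j = 3,4,… for p1:
  j=3: fails
  j=4: fails
  j=5: fails
  j=6: fails
  j=7: fails
  j=8: fails
No j in [3,8] satisfies it → none.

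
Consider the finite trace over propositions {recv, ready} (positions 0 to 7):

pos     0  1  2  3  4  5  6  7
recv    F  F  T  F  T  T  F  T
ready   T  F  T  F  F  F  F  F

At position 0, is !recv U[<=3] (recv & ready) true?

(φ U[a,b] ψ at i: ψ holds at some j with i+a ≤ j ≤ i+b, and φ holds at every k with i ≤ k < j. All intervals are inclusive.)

Need some j in [0,3] with (recv & ready), and !recv at every k in [0,j-1].
  j=0: (recv & ready) false.
  j=1: (recv & ready) false.
  j=2: (recv & ready) holds; !recv holds at every k in [0,1] → satisfied.

Holds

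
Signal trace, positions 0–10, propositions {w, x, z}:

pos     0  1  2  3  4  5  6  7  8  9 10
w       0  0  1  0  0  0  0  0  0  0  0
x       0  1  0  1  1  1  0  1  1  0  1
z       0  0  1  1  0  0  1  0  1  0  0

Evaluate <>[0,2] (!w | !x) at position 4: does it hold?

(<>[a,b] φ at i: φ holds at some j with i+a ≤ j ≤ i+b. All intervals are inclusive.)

Check (!w | !x) at each j in [4,6]:
  j=4: true
  j=5: true
  j=6: true
Found at j=4 → formula holds.

Yes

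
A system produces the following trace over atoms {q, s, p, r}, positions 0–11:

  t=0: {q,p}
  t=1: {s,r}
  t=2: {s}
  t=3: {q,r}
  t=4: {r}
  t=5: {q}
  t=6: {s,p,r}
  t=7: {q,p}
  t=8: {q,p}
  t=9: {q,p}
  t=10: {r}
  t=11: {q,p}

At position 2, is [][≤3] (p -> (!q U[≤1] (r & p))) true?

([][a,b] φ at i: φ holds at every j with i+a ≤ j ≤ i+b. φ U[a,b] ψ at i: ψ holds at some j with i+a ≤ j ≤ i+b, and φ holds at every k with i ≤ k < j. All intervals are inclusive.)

Holds

Check (p -> (!q U[≤1] (r & p))) at every j in [2,5]:
  j=2: antecedent false → ✓
  j=3: antecedent false → ✓
  j=4: antecedent false → ✓
  j=5: antecedent false → ✓
All positions satisfy it → formula holds.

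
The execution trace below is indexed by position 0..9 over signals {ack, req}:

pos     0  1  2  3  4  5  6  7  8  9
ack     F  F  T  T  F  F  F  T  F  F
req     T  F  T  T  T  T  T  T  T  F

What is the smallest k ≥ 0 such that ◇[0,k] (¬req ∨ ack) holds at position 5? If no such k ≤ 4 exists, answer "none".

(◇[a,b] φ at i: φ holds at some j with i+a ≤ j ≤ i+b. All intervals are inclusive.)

Scan j = 5,6,… for (¬req ∨ ack):
  j=5: fails
  j=6: fails
  j=7: holds
First hit at j=7, so smallest k = 7-5 = 2.

2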